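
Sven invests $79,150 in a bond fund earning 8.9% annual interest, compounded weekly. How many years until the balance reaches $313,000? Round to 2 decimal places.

15.46 years

(1 + 0.00171154)^(52t) = 313,000/79,150 = 3.9545.
52t·ln(1 + 0.00171154) = ln(3.9545); 52t = 1.3749/0.00171008 ≈ 803.9753.
t ≈ 15.4611 years.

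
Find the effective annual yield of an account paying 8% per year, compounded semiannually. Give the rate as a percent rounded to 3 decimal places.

EAR = (1 + 8%/2)^2 − 1 = (1 + 0.04)^2 − 1.
(1 + 0.04)^2 ≈ 1.0816, so EAR ≈ 8.16000%.

8.160%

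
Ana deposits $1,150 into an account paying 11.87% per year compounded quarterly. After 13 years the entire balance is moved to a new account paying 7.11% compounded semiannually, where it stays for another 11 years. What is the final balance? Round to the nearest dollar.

$11,347

Phase 1: 1,150·(1 + 0.029675)^52 ≈ 5,261.4639.
Phase 2: 5,261.4639·(1 + 0.03555)^22 ≈ 11,346.7165.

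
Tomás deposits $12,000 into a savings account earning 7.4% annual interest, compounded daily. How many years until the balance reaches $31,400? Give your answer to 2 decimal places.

(1 + 0.00020274)^(365t) = 31,400/12,000 = 2.6167.
365t·ln(1 + 0.00020274) = ln(2.6167); 365t = 0.9619/0.000202719 ≈ 4744.9938.
t ≈ 13.0000 years.

13.00 years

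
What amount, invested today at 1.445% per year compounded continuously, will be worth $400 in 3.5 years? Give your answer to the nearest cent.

$380.27

P = A·e^(−rt) = 400·e^(−0.050575).
e^(−0.050575) ≈ 0.950682625, so P ≈ 380.2730.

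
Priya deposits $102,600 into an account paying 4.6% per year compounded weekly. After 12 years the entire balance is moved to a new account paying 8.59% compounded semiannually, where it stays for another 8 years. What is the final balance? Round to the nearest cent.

$349,130.47

After 12 years at 4.6%: 102,600 × 1.73629926672 ≈ 178,144.3048.
Then 8 years at 8.59%: 178,144.3048 × 1.95981832907 ≈ 349,130.4737.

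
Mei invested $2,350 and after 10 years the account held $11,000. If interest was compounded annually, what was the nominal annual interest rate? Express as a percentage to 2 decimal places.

(1 + r)^10 = 11,000/2,350 = 4.68085.
1 + r = 4.68085^(1/10) ≈ 1.166897, so r ≈ 0.166897.
r ≈ 16.68969%.

16.69%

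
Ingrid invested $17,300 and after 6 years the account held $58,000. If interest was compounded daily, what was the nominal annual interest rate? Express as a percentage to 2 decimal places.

The 2190-period growth factor is 58,000/17,300 = 3.3526.
r/365 = 3.3526^(1/2190) − 1 ≈ 0.000552544, so r ≈ 365·0.000552544 = 20.16784%.

20.17%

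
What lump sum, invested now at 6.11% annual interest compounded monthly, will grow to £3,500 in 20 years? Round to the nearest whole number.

Periodic rate = 6.11%/12 = 0.00509167; 240 periods.
P = 3,500/(1 + 0.0611/12)^240 ≈ 3,500/3.383462223 ≈ 1,034.4434.

£1,034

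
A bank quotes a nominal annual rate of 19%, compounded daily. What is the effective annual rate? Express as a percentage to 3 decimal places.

One year is 365 periods at 0.000520548 each: (1 + 0.000520548)^365 ≈ 1.20919.
EAR = 1.20919 − 1 ≈ 20.91898%.

20.919%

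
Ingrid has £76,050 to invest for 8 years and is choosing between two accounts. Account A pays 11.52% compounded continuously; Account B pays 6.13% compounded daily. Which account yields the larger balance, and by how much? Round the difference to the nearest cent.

Account A, by £66,954.91

Account A growth factor: e^(0.1152·8) = e^0.9216 ≈ 2.51330846817; balance ≈ 191,137.1090.
Account B growth factor: (1 + 0.0613/365)^2920 ≈ 1.63290204002; balance ≈ 124,182.2001.
Account A is larger by 66,954.9089.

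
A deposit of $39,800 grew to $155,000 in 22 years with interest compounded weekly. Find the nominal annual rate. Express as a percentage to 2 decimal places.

The 1144-period growth factor is 155,000/39,800 = 3.89447.
r/52 = 3.89447^(1/1144) − 1 ≈ 0.00118913, so r ≈ 52·0.00118913 = 6.18348%.

6.18%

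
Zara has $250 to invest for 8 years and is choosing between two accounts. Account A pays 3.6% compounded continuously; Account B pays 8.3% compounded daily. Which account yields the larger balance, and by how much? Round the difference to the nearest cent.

Account A growth factor: e^(0.036·8) = e^0.288 ≈ 1.3337573; balance ≈ 333.4393.
Account B growth factor: (1 + 0.083/365)^2920 ≈ 1.94240038; balance ≈ 485.6001.
Account B is larger by 152.1608.

Account B, by $152.16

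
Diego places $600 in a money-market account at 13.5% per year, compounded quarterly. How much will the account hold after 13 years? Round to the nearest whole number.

Growth factor = (1 + 0.03375)^52 ≈ 5.618329077.
A ≈ 600 × 5.618329077 ≈ 3,370.9974.

$3,371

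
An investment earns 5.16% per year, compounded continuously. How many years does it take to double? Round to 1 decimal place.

13.4 years

e^(0.0516t) = 2, so 0.0516t = ln 2 ≈ 0.69315.
t ≈ 0.69315/0.0516 ≈ 13.4331.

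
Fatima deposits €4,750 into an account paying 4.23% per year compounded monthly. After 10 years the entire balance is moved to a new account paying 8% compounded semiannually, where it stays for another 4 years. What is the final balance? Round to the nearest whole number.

Phase 1: 4,750·(1 + 0.003525)^120 ≈ 7,245.6467.
Phase 2: 7,245.6467·(1 + 0.04)^8 ≈ 9,916.1678.

€9,916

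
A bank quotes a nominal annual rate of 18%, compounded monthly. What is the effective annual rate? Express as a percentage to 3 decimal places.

EAR = (1 + 18%/12)^12 − 1 = (1 + 0.015)^12 − 1.
(1 + 0.015)^12 ≈ 1.195618, so EAR ≈ 19.56182%.

19.562%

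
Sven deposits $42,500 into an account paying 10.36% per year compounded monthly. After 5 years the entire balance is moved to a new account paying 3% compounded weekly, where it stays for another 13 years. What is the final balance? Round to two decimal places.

$105,126.92

After 5 years at 10.36%: 42,500 × 1.67493901142 ≈ 71,184.9080.
Then 13 years at 3%: 71,184.9080 × 1.47681470676 ≈ 105,126.9190.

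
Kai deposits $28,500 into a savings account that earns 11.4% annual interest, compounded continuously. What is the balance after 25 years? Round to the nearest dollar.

A = P·e^(rt) = 28,500·e^(0.114·25) = 28,500·e^2.85.
e^2.85 ≈ 17.2877818406, so A ≈ 492,701.7825.

$492,702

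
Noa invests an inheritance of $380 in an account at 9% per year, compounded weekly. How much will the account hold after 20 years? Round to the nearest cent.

$2,295.29

Periodic rate = 9%/52 = 0.00173077; periods = 52·20 = 1040.
A = 380·(1 + 0.09/52)^1040 ≈ 380·6.040242153 ≈ 2,295.2920.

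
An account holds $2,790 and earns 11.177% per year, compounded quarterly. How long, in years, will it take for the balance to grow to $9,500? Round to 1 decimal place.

11.1 years

We need (1 + 0.0279425)^(4t) = 3.405, so 4t = ln 3.405 / ln 1.027942 ≈ 44.4588.
t ≈ 44.4588/4 = 11.1147 years.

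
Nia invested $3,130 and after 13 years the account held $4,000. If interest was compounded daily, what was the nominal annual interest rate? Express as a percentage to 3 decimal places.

(1 + r/365)^4745 = 4,000/3,130 = 1.27796.
1 + r/365 = 1.27796^(1/4745) ≈ 1.000052, so r/365 ≈ 0.0000516897.
r ≈ 365·0.0000516897 = 1.88667%.

1.887%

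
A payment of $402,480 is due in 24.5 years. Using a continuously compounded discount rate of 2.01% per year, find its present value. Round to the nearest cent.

P = A·e^(−rt) = 402,480·e^(−0.49245).
e^(−0.49245) ≈ 0.611127296663, so P ≈ 245,966.5144.

$245,966.51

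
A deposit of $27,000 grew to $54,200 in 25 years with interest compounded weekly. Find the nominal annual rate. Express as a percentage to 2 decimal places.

2.79%

The 1300-period growth factor is 54,200/27,000 = 2.00741.
r/52 = 2.00741^(1/1300) − 1 ≈ 0.000536178, so r ≈ 52·0.000536178 = 2.78812%.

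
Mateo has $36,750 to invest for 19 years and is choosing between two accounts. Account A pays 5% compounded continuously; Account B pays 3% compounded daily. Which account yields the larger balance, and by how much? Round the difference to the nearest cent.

A: e^(0.05·19) = e^0.95 ≈ 2.5857096593, so 36,750 × 2.5857096593 ≈ 95,024.8300.
B: (1 + 0.03/365)^6935 ≈ 1.7682256331, so 36,750 × 1.7682256331 ≈ 64,982.2920.
Difference ≈ 30,042.5380 in favor of A.

Account A, by $30,042.54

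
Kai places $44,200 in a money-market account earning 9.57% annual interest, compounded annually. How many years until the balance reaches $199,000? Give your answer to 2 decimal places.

16.46 years

(1 + 0.0957)^t = 199,000/44,200 = 4.5023.
t·ln(1 + 0.0957) = ln(4.5023); t = 1.5046/0.0913934 ≈ 16.4627.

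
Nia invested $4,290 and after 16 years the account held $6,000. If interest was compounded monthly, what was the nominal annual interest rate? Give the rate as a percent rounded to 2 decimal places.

(1 + r/12)^192 = 6,000/4,290 = 1.3986.
1 + r/12 = 1.3986^(1/192) ≈ 1.001749, so r/12 ≈ 0.00174878.
r ≈ 12·0.00174878 = 2.09854%.

2.10%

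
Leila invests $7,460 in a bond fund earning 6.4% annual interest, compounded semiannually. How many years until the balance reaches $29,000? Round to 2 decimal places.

(1 + 0.032)^(2t) = 29,000/7,460 = 3.8874.
2t·ln(1 + 0.032) = ln(3.8874); 2t = 1.3577/0.0314987 ≈ 43.1047.
t ≈ 21.5523 years.

21.55 years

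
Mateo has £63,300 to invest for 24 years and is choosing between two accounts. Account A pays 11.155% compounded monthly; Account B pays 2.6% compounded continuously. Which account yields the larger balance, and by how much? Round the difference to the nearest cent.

Account A growth factor: (1 + 0.11155/12)^288 ≈ 14.3655528611; balance ≈ 909,339.4961.
Account B growth factor: e^(0.026·24) = e^0.624 ≈ 1.86637864529; balance ≈ 118,141.7682.
Account A is larger by 791,197.7279.

Account A, by £791,197.73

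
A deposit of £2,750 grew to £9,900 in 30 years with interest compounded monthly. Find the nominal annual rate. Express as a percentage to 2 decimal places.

4.28%

(1 + r/12)^360 = 9,900/2,750 = 3.6.
1 + r/12 = 3.6^(1/360) ≈ 1.003564, so r/12 ≈ 0.00356449.
r ≈ 12·0.00356449 = 4.27738%.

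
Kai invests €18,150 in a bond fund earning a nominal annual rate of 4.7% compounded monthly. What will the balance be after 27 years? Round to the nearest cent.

€64,405.04

Periodic rate = 4.7%/12 = 0.00391667; periods = 12·27 = 324.
A = 18,150·(1 + 0.047/12)^324 ≈ 18,150·3.5484871046 ≈ 64,405.0409.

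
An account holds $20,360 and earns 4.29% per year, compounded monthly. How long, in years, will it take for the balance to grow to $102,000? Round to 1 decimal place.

37.6 years

We need (1 + 0.003575)^(12t) = 5.0098, so 12t = ln 5.0098 / ln 1.003575 ≈ 451.5467.
t ≈ 451.5467/12 = 37.6289 years.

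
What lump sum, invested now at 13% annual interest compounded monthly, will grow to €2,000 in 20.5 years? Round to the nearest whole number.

€141

Growth factor = (1 + 0.13/12)^246 ≈ 14.16349669.
P = 2,000/14.16349669 ≈ 141.2081.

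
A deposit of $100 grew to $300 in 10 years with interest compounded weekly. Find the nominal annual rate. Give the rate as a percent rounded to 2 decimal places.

11.00%

(1 + r/52)^520 = 300/100 = 3.
1 + r/52 = 3^(1/520) ≈ 1.002115, so r/52 ≈ 0.00211495.
r ≈ 52·0.00211495 = 10.99774%.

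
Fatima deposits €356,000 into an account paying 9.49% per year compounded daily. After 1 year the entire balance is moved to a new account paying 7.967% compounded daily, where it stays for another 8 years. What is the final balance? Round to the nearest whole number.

Phase 1: 356,000·(1 + 0.00026)^365 ≈ 391,434.5782.
Phase 2: 391,434.5782·(1 + 0.07967/365)^2920 ≈ 740,339.4865.

€740,339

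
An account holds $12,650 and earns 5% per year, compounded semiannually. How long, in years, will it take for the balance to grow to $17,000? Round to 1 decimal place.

We need (1 + 0.025)^(2t) = 1.3439, so 2t = ln 1.3439 / ln 1.025 ≈ 11.9694.
t ≈ 11.9694/2 = 5.9847 years.

6.0 years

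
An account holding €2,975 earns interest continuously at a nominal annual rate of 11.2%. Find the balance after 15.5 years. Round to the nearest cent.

A = P·e^(rt) = 2,975·e^(0.112·15.5) = 2,975·e^1.736.
e^1.736 ≈ 5.674599567, so A ≈ 16,881.9337.

€16,881.93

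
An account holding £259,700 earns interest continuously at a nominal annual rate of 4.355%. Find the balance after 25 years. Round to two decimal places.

A = P·e^(rt) = 259,700·e^(0.04355·25) = 259,700·e^1.08875.
e^1.08875 ≈ 2.97055855266, so A ≈ 771,454.0561.

£771,454.06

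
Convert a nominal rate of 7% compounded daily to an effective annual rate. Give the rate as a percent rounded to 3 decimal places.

EAR = (1 + 7%/365)^365 − 1 = (1 + 0.000191781)^365 − 1.
(1 + 0.000191781)^365 ≈ 1.072501, so EAR ≈ 7.25010%.

7.250%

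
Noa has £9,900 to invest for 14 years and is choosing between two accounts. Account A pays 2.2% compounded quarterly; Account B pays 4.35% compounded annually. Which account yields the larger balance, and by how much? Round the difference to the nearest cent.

Account B, by £4,509.66

A: (1 + 0.0055)^56 ≈ 1.3595531681, so 9,900 × 1.3595531681 ≈ 13,459.5764.
B: (1 + 0.0435)^14 ≈ 1.8150740495, so 9,900 × 1.8150740495 ≈ 17,969.2331.
Difference ≈ 4,509.6567 in favor of B.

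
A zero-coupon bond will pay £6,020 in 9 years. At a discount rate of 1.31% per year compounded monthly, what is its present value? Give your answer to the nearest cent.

Periodic rate = 1.31%/12 = 0.00109167; 108 periods.
P = 6,020/(1 + 0.0131/12)^108 ≈ 6,020/1.125059241 ≈ 5,350.8293.

£5,350.83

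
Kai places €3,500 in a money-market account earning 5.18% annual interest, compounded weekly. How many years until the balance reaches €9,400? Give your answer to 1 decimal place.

(1 + 0.000996154)^(52t) = 9,400/3,500 = 2.6857.
52t·ln(1 + 0.000996154) = ln(2.6857); 52t = 0.98795/0.000995658 ≈ 992.2551.
t ≈ 19.0818 years.

19.1 years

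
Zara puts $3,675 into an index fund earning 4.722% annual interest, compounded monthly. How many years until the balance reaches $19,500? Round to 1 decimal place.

35.4 years

We need (1 + 0.003935)^(12t) = 5.3061, so 12t = ln 5.3061 / ln 1.003935 ≈ 424.9410.
t ≈ 424.9410/12 = 35.4117 years.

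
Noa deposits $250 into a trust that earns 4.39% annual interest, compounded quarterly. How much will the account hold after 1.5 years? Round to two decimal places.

$266.92

Periodic rate = 4.39%/4 = 0.010975; periods = 4·1.5 = 6.
A = 250·(1 + 0.010975)^6 ≈ 250·1.06768342 ≈ 266.9209.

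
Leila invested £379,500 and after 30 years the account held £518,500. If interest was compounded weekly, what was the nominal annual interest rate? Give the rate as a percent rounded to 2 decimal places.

1.04%

The 1560-period growth factor is 518,500/379,500 = 1.36627.
r/52 = 1.36627^(1/1560) − 1 ≈ 0.000200075, so r ≈ 52·0.000200075 = 1.04039%.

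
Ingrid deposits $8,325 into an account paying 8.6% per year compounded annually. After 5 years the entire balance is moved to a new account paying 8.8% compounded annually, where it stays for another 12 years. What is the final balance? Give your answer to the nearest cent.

Phase 1: 8,325·(1 + 0.086)^5 ≈ 12,575.7347.
Phase 2: 12,575.7347·(1 + 0.088)^12 ≈ 34,600.3198.

$34,600.32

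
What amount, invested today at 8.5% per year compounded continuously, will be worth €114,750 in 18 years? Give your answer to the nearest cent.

P = A·e^(−rt) = 114,750·e^(−1.53).
e^(−1.53) ≈ 0.216535667316, so P ≈ 24,847.4678.

€24,847.47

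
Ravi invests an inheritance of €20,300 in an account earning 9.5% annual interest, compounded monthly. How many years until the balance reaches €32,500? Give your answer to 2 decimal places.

4.97 years

(1 + 0.00791667)^(12t) = 32,500/20,300 = 1.601.
12t·ln(1 + 0.00791667) = ln(1.601); 12t = 0.47062/0.00788549 ≈ 59.6816.
t ≈ 4.9735 years.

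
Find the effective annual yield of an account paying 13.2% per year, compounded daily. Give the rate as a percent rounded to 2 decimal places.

14.11%

EAR = (1 + 13.2%/365)^365 − 1 = (1 + 0.000361644)^365 − 1.
(1 + 0.000361644)^365 ≈ 1.141081, so EAR ≈ 14.10811%.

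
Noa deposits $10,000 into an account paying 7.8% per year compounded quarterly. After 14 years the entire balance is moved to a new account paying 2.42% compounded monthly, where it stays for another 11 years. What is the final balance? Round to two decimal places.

$38,474.91

After 14 years at 7.8%: 10,000 × 2.9490686771 ≈ 29,490.6868.
Then 11 years at 2.42%: 29,490.6868 × 1.304646264 ≈ 38,474.9143.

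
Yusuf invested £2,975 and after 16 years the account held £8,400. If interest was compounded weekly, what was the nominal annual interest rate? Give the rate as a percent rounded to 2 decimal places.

The 832-period growth factor is 8,400/2,975 = 2.82353.
r/52 = 2.82353^(1/832) − 1 ≈ 0.00124836, so r ≈ 52·0.00124836 = 6.49147%.

6.49%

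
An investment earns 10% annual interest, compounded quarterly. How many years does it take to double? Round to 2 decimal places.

7.02 years

(1 + 0.025)^(4t) = 2.
4t = ln 2 / ln(1 + 0.025) ≈ 0.69315/0.0246926 ≈ 28.0710.
t ≈ 7.0178.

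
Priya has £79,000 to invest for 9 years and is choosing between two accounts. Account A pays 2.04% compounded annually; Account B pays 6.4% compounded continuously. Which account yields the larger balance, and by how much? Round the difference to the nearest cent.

A: (1 + 0.0204)^9 ≈ 1.1993171649, so 79,000 × 1.1993171649 ≈ 94,746.0560.
B: e^(0.064·9) = e^0.576 ≈ 1.7789085463, so 79,000 × 1.7789085463 ≈ 140,533.7752.
Difference ≈ 45,787.7191 in favor of B.

Account B, by £45,787.72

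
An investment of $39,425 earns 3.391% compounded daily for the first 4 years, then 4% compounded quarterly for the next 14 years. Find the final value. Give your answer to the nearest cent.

Phase 1: 39,425·(1 + 0.03391/365)^1460 ≈ 45,151.9664.
Phase 2: 45,151.9664·(1 + 0.01)^56 ≈ 78,826.7464.

$78,826.75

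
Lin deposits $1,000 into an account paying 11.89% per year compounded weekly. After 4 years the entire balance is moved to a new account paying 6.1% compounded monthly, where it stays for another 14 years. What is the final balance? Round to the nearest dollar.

$3,769

After 4 years at 11.89%: 1,000 × 1.608105999 ≈ 1,608.1060.
Then 14 years at 6.1%: 1,608.1060 × 2.343948135 ≈ 3,769.3171.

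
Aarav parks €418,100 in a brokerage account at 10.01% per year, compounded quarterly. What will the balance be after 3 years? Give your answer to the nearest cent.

€562,462.61

Growth factor = (1 + 0.025025)^12 ≈ 1.34528250305.
A ≈ 418,100 × 1.34528250305 ≈ 562,462.6145.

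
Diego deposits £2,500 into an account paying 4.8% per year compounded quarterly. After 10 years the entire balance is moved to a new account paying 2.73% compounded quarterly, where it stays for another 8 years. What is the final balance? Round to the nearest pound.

Phase 1: 2,500·(1 + 0.012)^40 ≈ 4,028.6590.
Phase 2: 4,028.6590·(1 + 0.006825)^32 ≈ 5,008.2755.

£5,008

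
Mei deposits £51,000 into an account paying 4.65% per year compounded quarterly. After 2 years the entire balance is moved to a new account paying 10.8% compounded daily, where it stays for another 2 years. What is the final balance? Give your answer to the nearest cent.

£69,425.71

Phase 1: 51,000·(1 + 0.011625)^8 ≈ 55,940.5334.
Phase 2: 55,940.5334·(1 + 0.108/365)^730 ≈ 69,425.7109.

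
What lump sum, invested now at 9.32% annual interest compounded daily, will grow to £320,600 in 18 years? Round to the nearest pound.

£59,908

Periodic rate = 9.32%/365 = 0.000255342; 6570 periods.
P = 320,600/(1 + 0.0932/365)^6570 ≈ 320,600/5.35154794832 ≈ 59,907.9001.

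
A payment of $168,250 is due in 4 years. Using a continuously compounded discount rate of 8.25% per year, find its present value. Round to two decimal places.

P = A·e^(−rt) = 168,250·e^(−0.33).
e^(−0.33) ≈ 0.718923733432, so P ≈ 120,958.9181.

$120,958.92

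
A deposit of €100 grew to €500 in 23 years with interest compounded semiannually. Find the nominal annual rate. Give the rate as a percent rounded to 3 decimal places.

(1 + r/2)^46 = 500/100 = 5.
1 + r/2 = 5^(1/46) ≈ 1.035607, so r/2 ≈ 0.0356071.
r ≈ 2·0.0356071 = 7.12141%.

7.121%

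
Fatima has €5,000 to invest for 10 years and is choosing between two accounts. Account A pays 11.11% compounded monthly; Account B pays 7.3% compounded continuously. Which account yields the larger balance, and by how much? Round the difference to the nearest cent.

A: (1 + 0.1111/12)^120 ≈ 3.0219083047, so 5,000 × 3.0219083047 ≈ 15,109.5415.
B: e^(0.073·10) = e^0.73 ≈ 2.0750806077, so 5,000 × 2.0750806077 ≈ 10,375.4030.
Difference ≈ 4,734.1385 in favor of A.

Account A, by €4,734.14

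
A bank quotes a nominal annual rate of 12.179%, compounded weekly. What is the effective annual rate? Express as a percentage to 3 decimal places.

12.936%

One year is 52 periods at 0.00234212 each: (1 + 0.00234212)^52 ≈ 1.129356.
EAR = 1.129356 − 1 ≈ 12.93560%.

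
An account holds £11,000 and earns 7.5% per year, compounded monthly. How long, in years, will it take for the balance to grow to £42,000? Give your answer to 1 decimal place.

(1 + 0.00625)^(12t) = 42,000/11,000 = 3.8182.
12t·ln(1 + 0.00625) = ln(3.8182); 12t = 1.3398/0.00623055 ≈ 215.0331.
t ≈ 17.9194 years.

17.9 years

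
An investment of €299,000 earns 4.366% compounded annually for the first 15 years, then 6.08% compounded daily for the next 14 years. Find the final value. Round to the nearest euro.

€1,329,528

After 15 years at 4.366%: 299,000 × 1.898390626984 ≈ 567,618.7975.
Then 14 years at 6.08%: 567,618.7975 × 2.342290070518 ≈ 1,329,527.8731.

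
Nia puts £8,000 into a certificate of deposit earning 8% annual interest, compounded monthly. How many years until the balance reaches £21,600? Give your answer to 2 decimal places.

12.46 years

We need (1 + 0.00666667)^(12t) = 2.7, so 12t = ln 2.7 / ln 1.006667 ≈ 149.4838.
t ≈ 149.4838/12 = 12.4570 years.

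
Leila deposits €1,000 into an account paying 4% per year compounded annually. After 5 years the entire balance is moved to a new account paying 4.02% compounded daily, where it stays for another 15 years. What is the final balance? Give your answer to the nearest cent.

Phase 1: 1,000·(1 + 0.04)^5 ≈ 1,216.6529.
Phase 2: 1,216.6529·(1 + 0.0402/365)^5475 ≈ 2,223.4729.

€2,223.47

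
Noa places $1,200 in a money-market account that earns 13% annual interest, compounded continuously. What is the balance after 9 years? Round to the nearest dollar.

A = P·e^(rt) = 1,200·e^(0.13·9) = 1,200·e^1.17.
e^1.17 ≈ 3.221992639, so A ≈ 3,866.3912.

$3,866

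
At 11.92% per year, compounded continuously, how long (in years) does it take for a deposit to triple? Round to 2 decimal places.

e^(0.1192t) = 3, so 0.1192t = ln 3 ≈ 1.0986.
t ≈ 1.0986/0.1192 ≈ 9.2165.

9.22 years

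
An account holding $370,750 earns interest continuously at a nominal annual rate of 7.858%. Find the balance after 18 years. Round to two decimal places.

A = P·e^(rt) = 370,750·e^(0.07858·18) = 370,750·e^1.41444.
e^1.41444 ≈ 4.114181878897, so A ≈ 1,525,332.9316.

$1,525,332.93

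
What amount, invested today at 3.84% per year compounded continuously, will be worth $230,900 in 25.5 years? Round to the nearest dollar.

$86,729

P = A·e^(−rt) = 230,900·e^(−0.9792).
e^(−0.9792) ≈ 0.375611467862, so P ≈ 86,728.6879.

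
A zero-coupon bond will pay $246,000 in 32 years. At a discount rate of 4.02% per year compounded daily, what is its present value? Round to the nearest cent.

Periodic rate = 4.02%/365 = 0.000110137; 11680 periods.
P = 246,000/(1 + 0.0402/365)^11680 ≈ 246,000/3.61947564208 ≈ 67,965.6459.

$67,965.65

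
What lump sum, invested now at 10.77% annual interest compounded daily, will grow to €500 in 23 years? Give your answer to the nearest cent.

Periodic rate = 10.77%/365 = 0.000295068; 8395 periods.
P = 500/(1 + 0.1077/365)^8395 ≈ 500/11.9023352 ≈ 42.0086.

€42.01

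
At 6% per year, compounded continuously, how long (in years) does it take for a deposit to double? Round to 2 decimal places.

11.55 years

e^(0.06t) = 2, so 0.06t = ln 2 ≈ 0.69315.
t ≈ 0.69315/0.06 ≈ 11.5525.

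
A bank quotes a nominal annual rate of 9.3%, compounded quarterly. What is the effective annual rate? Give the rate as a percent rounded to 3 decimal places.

One year is 4 periods at 0.02325 each: (1 + 0.02325)^4 ≈ 1.096294.
EAR = 1.096294 − 1 ≈ 9.62939%.

9.629%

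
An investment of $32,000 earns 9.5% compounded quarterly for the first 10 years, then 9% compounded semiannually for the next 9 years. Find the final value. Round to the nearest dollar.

$180,717

After 10 years at 9.5%: 32,000 × 2.55715227669 ≈ 81,828.8729.
Then 9 years at 9%: 81,828.8729 × 2.20847876636 ≈ 180,717.3282.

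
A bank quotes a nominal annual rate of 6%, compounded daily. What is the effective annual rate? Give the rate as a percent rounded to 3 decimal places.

6.183%

EAR = (1 + 6%/365)^365 − 1 = (1 + 0.000164384)^365 − 1.
(1 + 0.000164384)^365 ≈ 1.061831, so EAR ≈ 6.18313%.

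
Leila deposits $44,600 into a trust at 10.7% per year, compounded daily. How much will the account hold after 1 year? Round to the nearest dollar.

Periodic rate = 10.7%/365 = 0.000293151; periods = 365·1 = 365.
A = 44,600·(1 + 0.107/365)^365 ≈ 44,600·1.1129168033 ≈ 49,636.0894.

$49,636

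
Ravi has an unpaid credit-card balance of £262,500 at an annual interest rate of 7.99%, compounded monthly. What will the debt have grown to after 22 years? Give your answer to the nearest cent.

£1,513,567.79

Periodic rate = 7.99%/12 = 0.00665833; periods = 12·22 = 264.
A = 262,500·(1 + 0.0799/12)^264 ≈ 262,500·5.765972548157 ≈ 1,513,567.7939.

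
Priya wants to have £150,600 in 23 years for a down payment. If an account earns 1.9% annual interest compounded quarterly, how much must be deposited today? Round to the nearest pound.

Periodic rate = 1.9%/4 = 0.00475; 92 periods.
P = 150,600/(1 + 0.00475)^92 ≈ 150,600/1.54645528638 ≈ 97,383.9990.

£97,384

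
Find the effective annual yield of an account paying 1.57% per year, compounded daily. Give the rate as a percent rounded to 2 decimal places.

1.58%

EAR = (1 + 1.57%/365)^365 − 1 = (1 + 0.0000430137)^365 − 1.
(1 + 0.0000430137)^365 ≈ 1.015824, so EAR ≈ 1.58235%.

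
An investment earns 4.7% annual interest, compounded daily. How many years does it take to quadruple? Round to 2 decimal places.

(1 + 0.000128767)^(365t) = 4.
365t = ln 4 / ln(1 + 0.000128767) ≈ 1.3863/0.000128759 ≈ 10766.5961.
t ≈ 29.4975.

29.50 years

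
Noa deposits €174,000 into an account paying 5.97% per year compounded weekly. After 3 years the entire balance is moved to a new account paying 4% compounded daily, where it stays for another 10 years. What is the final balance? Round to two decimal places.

After 3 years at 5.97%: 174,000 × 1.19601747704 ≈ 208,107.0410.
Then 10 years at 4%: 208,107.0410 × 1.49179200286 ≈ 310,452.4195.

€310,452.42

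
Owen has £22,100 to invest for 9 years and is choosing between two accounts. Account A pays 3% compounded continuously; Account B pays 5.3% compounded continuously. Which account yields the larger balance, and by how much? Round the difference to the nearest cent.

Account B, by £6,658.04

A: e^(0.03·9) = e^0.27 ≈ 1.3099644507, so 22,100 × 1.3099644507 ≈ 28,950.2144.
B: e^(0.053·9) = e^0.477 ≈ 1.6112334441, so 22,100 × 1.6112334441 ≈ 35,608.2591.
Difference ≈ 6,658.0448 in favor of B.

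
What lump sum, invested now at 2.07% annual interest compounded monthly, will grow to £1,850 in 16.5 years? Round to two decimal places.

Periodic rate = 2.07%/12 = 0.001725; 198 periods.
P = 1,850/(1 + 0.001725)^198 ≈ 1,850/1.406712964 ≈ 1,315.1226.

£1,315.12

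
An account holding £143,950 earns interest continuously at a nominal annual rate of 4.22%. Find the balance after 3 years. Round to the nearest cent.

A = P·e^(rt) = 143,950·e^(0.0422·3) = 143,950·e^0.1266.
e^0.1266 ≈ 1.1349629418, so A ≈ 163,377.9155.

£163,377.92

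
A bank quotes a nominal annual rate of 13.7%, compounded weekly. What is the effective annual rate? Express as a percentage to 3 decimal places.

One year is 52 periods at 0.00263462 each: (1 + 0.00263462)^52 ≈ 1.146622.
EAR = 1.146622 − 1 ≈ 14.66216%.

14.662%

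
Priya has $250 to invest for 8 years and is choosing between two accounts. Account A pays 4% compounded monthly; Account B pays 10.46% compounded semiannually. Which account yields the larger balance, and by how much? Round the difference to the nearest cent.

Account A growth factor: (1 + 0.04/12)^96 ≈ 1.37639512; balance ≈ 344.0988.
Account B growth factor: (1 + 0.0523)^16 ≈ 2.26064895; balance ≈ 565.1622.
Account B is larger by 221.0635.

Account B, by $221.06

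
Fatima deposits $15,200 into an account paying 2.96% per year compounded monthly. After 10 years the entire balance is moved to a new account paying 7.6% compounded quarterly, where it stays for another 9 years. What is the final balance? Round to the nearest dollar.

Phase 1: 15,200·(1 + 0.0296/12)^120 ≈ 20,428.4995.
Phase 2: 20,428.4995·(1 + 0.019)^36 ≈ 40,226.0225.

$40,226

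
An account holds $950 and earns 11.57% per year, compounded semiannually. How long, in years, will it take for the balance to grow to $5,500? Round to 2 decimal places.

15.61 years

We need (1 + 0.05785)^(2t) = 5.7895, so 2t = ln 5.7895 / ln 1.05785 ≈ 31.2249.
t ≈ 31.2249/2 = 15.6124 years.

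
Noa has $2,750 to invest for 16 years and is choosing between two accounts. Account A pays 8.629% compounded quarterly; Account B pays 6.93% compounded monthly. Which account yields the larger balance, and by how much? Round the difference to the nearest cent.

Account A growth factor: (1 + 0.0215725)^64 ≈ 3.9194793894; balance ≈ 10,778.5683.
Account B growth factor: (1 + 0.005775)^192 ≈ 3.02106861; balance ≈ 8,307.9387.
Account A is larger by 2,470.6296.

Account A, by $2,470.63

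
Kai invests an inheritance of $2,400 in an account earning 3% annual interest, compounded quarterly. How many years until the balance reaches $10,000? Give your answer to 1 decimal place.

We need (1 + 0.0075)^(4t) = 4.1667, so 4t = ln 4.1667 / ln 1.0075 ≈ 190.9949.
t ≈ 190.9949/4 = 47.7487 years.

47.7 years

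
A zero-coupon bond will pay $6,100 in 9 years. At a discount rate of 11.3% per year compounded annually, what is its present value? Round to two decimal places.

$2,327.41

Growth factor = (1 + 0.113)^9 ≈ 2.620936379.
P = 6,100/2.620936379 ≈ 2,327.4125.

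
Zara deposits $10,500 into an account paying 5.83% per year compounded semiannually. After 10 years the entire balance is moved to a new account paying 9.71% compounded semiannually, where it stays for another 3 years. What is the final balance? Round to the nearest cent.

After 10 years at 5.83%: 10,500 × 1.7765341802 ≈ 18,653.6089.
Then 3 years at 9.71%: 18,653.6089 × 1.3290302545 ≈ 24,791.2106.

$24,791.21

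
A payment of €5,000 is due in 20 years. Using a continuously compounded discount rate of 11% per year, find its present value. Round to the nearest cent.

€554.02

P = A·e^(−rt) = 5,000·e^(−2.2).
e^(−2.2) ≈ 0.1108031584, so P ≈ 554.0158.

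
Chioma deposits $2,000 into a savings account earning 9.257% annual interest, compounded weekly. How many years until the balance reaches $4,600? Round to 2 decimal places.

We need (1 + 0.00178019)^(52t) = 2.3, so 52t = ln 2.3 / ln 1.00178 ≈ 468.2923.
t ≈ 468.2923/52 = 9.0056 years.

9.01 years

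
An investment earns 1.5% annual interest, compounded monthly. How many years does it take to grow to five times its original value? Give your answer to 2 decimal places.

107.36 years

(1 + 0.00125)^(12t) = 5.
12t = ln 5 / ln(1 + 0.00125) ≈ 1.6094/0.00124922 ≈ 1288.3549.
t ≈ 107.3629.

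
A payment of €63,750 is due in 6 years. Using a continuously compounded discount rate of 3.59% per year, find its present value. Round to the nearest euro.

€51,396

P = A·e^(−rt) = 63,750·e^(−0.2154).
e^(−0.2154) ≈ 0.80621888812, so P ≈ 51,396.4541.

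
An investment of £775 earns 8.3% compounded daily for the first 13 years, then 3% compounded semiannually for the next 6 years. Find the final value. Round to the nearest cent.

£2,725.49

After 13 years at 8.3%: 775 × 2.941375526 ≈ 2,279.5660.
Then 6 years at 3%: 2,279.5660 × 1.195618171 ≈ 2,725.4906.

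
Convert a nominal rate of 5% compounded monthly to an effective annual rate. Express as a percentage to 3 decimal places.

One year is 12 periods at 0.00416667 each: (1 + 0.00416667)^12 ≈ 1.051162.
EAR = 1.051162 − 1 ≈ 5.11619%.

5.116%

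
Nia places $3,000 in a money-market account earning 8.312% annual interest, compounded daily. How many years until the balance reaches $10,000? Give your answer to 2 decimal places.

14.49 years

We need (1 + 0.000227726)^(365t) = 3.3333, so 365t = ln 3.3333 / ln 1.000228 ≈ 5287.5374.
t ≈ 5287.5374/365 = 14.4864 years.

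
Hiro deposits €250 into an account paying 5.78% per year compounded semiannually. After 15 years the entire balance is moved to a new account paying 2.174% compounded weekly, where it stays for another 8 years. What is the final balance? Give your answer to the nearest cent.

Phase 1: 250·(1 + 0.0289)^30 ≈ 587.6720.
Phase 2: 587.6720·(1 + 0.02174/52)^416 ≈ 699.2810.

€699.28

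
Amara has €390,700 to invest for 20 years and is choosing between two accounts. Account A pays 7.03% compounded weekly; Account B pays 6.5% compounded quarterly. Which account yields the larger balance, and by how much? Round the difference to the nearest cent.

Account A, by €173,696.70

Account A growth factor: (1 + 0.0703/52)^1040 ≈ 4.075732372223; balance ≈ 1,592,388.6378.
Account B growth factor: (1 + 0.01625)^80 ≈ 3.63115416812; balance ≈ 1,418,691.9335.
Account A is larger by 173,696.7043.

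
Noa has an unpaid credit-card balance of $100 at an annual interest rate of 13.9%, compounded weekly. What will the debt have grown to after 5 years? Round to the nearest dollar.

$200

Growth factor = (1 + 0.139/52)^260 ≈ 2.00185201.
A ≈ 100 × 2.00185201 ≈ 200.1852.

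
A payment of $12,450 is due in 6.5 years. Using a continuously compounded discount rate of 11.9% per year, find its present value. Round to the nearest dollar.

P = A·e^(−rt) = 12,450·e^(−0.7735).
e^(−0.7735) ≈ 0.46139535522, so P ≈ 5,744.3722.

$5,744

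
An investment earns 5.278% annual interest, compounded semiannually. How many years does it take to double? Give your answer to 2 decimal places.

(1 + 0.02639)^(2t) = 2.
2t = ln 2 / ln(1 + 0.02639) ≈ 0.69315/0.0260478 ≈ 26.6106.
t ≈ 13.3053.

13.31 years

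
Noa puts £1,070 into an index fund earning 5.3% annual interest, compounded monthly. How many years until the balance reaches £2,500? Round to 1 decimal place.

16.0 years

(1 + 0.00441667)^(12t) = 2,500/1,070 = 2.3364.
12t·ln(1 + 0.00441667) = ln(2.3364); 12t = 0.84863/0.00440694 ≈ 192.5671.
t ≈ 16.0473 years.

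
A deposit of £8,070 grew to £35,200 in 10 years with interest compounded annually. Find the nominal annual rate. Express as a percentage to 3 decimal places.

(1 + r)^10 = 35,200/8,070 = 4.36183.
1 + r = 4.36183^(1/10) ≈ 1.158689, so r ≈ 0.158689.
r ≈ 15.86891%.

15.869%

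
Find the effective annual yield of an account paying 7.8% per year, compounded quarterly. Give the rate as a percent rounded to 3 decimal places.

One year is 4 periods at 0.0195 each: (1 + 0.0195)^4 ≈ 1.080311.
EAR = 1.080311 − 1 ≈ 8.03113%.

8.031%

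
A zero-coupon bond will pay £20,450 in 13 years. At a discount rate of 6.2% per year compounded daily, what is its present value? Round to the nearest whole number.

Growth factor = (1 + 0.062/365)^4745 ≈ 2.2387810708.
P = 20,450/2.2387810708 ≈ 9,134.4349.

£9,134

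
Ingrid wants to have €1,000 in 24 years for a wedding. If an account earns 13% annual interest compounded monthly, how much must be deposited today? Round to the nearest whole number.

€45

Periodic rate = 13%/12 = 0.0108333; 288 periods.
P = 1,000/(1 + 0.13/12)^288 ≈ 1,000/22.2695678 ≈ 44.9043.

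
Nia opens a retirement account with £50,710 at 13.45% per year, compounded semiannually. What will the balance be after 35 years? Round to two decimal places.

£4,827,530.81

Periodic rate = 13.45%/2 = 0.06725; periods = 2·35 = 70.
A = 50,710·(1 + 0.06725)^70 ≈ 50,710·95.19879326369 ≈ 4,827,530.8064.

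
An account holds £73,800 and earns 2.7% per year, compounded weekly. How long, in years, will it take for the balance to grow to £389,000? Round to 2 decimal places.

(1 + 0.000519231)^(52t) = 389,000/73,800 = 5.271.
52t·ln(1 + 0.000519231) = ln(5.271); 52t = 1.6622/0.000519096 ≈ 3202.1448.
t ≈ 61.5797 years.

61.58 years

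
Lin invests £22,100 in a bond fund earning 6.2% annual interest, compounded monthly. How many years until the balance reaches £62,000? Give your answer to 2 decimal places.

(1 + 0.00516667)^(12t) = 62,000/22,100 = 2.8054.
12t·ln(1 + 0.00516667) = ln(2.8054); 12t = 1.0316/0.00515337 ≈ 200.1715.
t ≈ 16.6810 years.

16.68 years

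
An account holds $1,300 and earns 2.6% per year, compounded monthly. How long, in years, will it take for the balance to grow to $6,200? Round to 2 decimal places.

We need (1 + 0.00216667)^(12t) = 4.7692, so 12t = ln 4.7692 / ln 1.002167 ≈ 721.7893.
t ≈ 721.7893/12 = 60.1491 years.

60.15 years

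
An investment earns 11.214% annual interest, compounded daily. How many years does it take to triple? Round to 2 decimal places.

9.80 years

(1 + 0.000307233)^(365t) = 3.
365t = ln 3 / ln(1 + 0.000307233) ≈ 1.0986/0.000307186 ≈ 3576.3785.
t ≈ 9.7983.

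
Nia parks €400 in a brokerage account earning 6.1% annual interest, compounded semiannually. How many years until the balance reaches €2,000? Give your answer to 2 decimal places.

26.78 years

We need (1 + 0.0305)^(2t) = 5, so 2t = ln 5 / ln 1.0305 ≈ 53.5691.
t ≈ 53.5691/2 = 26.7846 years.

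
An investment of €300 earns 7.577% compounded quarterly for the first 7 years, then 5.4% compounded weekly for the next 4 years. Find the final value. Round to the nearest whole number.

€630

Phase 1: 300·(1 + 0.0189425)^28 ≈ 507.3553.
Phase 2: 507.3553·(1 + 0.054/52)^208 ≈ 629.6093.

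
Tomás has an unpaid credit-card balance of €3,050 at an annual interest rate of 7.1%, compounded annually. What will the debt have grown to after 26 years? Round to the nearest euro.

€18,148

Annual rate = 7.1% = 0.071; years = 26.
A = 3,050·(1 + 0.071)^26 ≈ 3,050·5.9501270847 ≈ 18,147.8876.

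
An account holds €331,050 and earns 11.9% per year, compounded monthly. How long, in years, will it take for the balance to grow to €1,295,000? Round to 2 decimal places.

(1 + 0.00991667)^(12t) = 1,295,000/331,050 = 3.9118.
12t·ln(1 + 0.00991667) = ln(3.9118); 12t = 1.364/0.00986782 ≈ 138.2267.
t ≈ 11.5189 years.

11.52 years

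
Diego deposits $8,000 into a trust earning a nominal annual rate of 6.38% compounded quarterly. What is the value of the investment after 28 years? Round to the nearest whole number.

$47,075

Periodic rate = 6.38%/4 = 0.01595; periods = 4·28 = 112.
A = 8,000·(1 + 0.01595)^112 ≈ 8,000·5.8843904523 ≈ 47,075.1236.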